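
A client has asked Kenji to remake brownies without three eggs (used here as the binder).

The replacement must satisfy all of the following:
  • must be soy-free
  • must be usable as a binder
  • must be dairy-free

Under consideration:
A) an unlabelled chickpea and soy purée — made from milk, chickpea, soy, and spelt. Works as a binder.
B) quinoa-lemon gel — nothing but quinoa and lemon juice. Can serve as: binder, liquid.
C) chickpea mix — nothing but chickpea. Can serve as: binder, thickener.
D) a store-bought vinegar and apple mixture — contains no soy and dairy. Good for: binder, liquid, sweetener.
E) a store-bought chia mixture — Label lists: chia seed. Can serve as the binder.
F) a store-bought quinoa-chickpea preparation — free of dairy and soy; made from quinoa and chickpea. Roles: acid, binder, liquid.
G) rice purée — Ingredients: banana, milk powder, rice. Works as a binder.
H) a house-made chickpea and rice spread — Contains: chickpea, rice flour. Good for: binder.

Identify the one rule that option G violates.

usable as a binder: satisfied
soy-free: satisfied
dairy-free: has milk powder — fails

dairy-free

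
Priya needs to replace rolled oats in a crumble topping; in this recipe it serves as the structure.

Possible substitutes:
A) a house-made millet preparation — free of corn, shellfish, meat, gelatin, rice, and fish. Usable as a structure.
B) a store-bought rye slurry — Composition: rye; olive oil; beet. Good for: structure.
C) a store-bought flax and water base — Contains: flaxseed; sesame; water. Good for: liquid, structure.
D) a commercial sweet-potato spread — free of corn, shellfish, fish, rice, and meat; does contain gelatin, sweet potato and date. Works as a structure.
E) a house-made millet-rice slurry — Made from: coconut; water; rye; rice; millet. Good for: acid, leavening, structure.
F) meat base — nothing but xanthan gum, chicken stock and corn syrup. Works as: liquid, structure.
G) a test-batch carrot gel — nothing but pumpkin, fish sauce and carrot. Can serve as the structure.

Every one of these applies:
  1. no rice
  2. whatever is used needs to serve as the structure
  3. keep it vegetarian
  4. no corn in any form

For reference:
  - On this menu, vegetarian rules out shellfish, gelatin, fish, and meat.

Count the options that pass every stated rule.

3

A: all constraints satisfied — keep
B: works as a structure, vegetarian, no corn — OK
C: vegetarian, no corn — OK
D: has gelatin, so not vegetarian — no
E: has rice, so not rice-free — no
F: has chicken stock, so not vegetarian; has corn syrup, so not corn-free — out
G: has fish sauce, so not vegetarian — no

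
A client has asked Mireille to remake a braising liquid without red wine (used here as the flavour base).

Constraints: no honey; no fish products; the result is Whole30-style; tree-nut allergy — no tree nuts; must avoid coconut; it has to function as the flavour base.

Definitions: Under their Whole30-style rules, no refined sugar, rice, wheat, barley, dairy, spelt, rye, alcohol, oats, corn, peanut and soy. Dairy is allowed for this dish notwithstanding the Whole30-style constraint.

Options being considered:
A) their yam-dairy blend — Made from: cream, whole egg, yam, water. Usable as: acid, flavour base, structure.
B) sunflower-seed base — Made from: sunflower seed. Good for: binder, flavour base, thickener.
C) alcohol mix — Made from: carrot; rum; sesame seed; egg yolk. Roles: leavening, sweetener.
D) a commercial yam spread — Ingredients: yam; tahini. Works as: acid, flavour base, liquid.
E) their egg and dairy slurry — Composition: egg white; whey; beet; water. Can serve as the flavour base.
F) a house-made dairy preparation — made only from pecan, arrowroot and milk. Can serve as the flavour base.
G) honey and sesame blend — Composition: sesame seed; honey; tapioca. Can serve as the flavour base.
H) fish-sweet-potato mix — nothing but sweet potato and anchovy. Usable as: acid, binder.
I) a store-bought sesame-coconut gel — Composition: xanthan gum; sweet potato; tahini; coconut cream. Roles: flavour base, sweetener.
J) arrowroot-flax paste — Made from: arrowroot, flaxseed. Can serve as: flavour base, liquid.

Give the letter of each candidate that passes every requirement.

A: dairy is permitted under the Whole30-style carve-out; nothing else excluded — OK
B: no honey, no coconut — valid
C: not usable as a flavour base; has rum, so not Whole30-style — out
D: no tree nuts, no coconut — keep
E: dairy is permitted under the Whole30-style carve-out; nothing else excluded — keep
F: has pecan, so not tree-nut-free — no
G: has honey, so not honey-free — out
H: not usable as a flavour base; has anchovy, so not fish-free — out
I: has coconut cream, so not coconut-free — no
J: nothing on the exclusion list — OK

A, B, D, E, J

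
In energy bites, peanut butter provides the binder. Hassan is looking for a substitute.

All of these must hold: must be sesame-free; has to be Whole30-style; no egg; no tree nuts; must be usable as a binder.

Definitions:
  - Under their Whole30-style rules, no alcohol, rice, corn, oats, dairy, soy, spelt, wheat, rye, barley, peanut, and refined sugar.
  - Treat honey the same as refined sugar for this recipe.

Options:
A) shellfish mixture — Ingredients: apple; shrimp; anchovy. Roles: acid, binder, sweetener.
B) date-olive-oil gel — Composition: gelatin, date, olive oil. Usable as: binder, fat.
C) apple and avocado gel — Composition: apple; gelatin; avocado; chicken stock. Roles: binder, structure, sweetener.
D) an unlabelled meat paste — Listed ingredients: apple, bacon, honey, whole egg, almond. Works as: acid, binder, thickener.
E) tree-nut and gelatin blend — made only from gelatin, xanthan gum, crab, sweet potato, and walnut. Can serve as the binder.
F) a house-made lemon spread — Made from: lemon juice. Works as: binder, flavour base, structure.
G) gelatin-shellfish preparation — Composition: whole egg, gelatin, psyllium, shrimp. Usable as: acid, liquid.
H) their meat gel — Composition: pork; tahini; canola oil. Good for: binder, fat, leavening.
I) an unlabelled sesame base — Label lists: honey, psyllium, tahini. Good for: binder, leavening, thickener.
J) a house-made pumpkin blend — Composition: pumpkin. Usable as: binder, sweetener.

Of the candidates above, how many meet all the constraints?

5

A: every rule checks out — keep
B: works as a binder, no egg, Whole30-style — keep
C: all constraints satisfied — valid
D: has honey, so not Whole30-style; has almond, so not tree-nut-free (and 1 more) — reject
E: has walnut, so not tree-nut-free — no
F: works as a binder, no egg, no sesame — keep
G: not usable as a binder; has whole egg, so not egg-free — no
H: has tahini, so not sesame-free — out
I: has honey, so not Whole30-style; has tahini, so not sesame-free — out
J: only pumpkin; none excluded — OK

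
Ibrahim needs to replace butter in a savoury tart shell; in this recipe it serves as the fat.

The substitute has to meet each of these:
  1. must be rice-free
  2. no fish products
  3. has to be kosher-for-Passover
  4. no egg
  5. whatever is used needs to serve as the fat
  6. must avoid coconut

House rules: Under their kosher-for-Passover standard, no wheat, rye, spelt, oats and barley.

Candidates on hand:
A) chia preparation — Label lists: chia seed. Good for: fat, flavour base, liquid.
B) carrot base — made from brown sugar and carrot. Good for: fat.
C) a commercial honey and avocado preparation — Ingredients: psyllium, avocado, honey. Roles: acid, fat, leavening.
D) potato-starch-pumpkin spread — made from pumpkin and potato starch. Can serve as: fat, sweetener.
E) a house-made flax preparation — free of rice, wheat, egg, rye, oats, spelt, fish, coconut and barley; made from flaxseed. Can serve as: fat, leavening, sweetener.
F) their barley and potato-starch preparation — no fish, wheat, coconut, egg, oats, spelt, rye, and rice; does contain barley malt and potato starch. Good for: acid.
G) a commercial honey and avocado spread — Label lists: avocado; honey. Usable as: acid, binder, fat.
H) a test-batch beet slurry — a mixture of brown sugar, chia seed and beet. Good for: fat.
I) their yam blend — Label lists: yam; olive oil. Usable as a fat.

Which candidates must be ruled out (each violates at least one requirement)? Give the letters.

A: only chia seed; none excluded — OK
B: only brown sugar and carrot; none excluded — valid
C: only honey, psyllium, and avocado; none excluded — OK
D: nothing on the exclusion list — OK
E: no rice, no fish — valid
F: not usable as a fat; has barley malt, so not kosher-for-Passover — reject
G: works as a fat, no coconut, no fish — OK
H: only brown sugar, beet and chia seed; none excluded — OK
I: kosher-for-Passover, no rice — valid

F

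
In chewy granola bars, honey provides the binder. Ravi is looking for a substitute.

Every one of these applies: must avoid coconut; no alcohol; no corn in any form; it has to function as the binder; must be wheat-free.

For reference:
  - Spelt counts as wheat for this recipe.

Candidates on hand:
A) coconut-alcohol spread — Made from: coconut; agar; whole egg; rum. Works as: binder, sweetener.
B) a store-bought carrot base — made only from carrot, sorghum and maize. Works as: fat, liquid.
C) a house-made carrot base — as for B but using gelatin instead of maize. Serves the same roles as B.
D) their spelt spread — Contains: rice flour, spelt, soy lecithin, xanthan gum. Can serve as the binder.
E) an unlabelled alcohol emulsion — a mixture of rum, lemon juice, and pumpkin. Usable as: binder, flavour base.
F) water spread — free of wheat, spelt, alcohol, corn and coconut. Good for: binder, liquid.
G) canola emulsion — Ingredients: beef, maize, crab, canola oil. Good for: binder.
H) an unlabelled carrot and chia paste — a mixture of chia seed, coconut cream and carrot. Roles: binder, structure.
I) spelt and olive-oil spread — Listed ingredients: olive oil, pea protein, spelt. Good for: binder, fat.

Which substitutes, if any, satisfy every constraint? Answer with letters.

F

A: has rum, so not alcohol-free; has coconut, so not coconut-free — out
B: not usable as a binder; has maize, so not corn-free — reject
C: not usable as a binder — reject
D: has spelt, so not wheat-free — reject
E: has rum, so not alcohol-free — no
F: works as a binder, no corn, no alcohol — valid
G: has maize, so not corn-free — no
H: has coconut cream, so not coconut-free — out
I: has spelt, so not wheat-free — no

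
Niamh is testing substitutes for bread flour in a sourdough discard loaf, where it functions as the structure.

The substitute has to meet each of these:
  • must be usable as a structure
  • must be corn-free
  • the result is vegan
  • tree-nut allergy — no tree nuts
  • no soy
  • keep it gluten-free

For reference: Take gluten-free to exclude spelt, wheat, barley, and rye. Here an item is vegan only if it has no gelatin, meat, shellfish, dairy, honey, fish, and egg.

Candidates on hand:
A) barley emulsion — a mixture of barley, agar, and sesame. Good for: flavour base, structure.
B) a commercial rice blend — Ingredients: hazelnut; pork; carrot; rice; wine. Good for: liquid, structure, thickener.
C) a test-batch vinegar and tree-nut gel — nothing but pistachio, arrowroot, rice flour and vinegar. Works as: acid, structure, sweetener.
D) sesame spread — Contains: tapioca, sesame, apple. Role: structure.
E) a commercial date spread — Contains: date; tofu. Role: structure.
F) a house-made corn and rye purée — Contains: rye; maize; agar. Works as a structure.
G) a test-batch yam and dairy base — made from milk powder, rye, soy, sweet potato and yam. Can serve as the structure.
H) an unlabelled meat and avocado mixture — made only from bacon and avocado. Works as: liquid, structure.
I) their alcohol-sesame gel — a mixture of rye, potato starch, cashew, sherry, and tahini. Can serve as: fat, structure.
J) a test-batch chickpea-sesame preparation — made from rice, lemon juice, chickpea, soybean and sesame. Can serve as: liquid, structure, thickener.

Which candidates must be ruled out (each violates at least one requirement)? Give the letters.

A: has barley, so not gluten-free — out
B: has pork, so not vegan; has hazelnut, so not tree-nut-free — out
C: has pistachio, so not tree-nut-free — reject
D: no tree nuts, no corn — valid
E: has tofu, so not soy-free — reject
F: has rye, so not gluten-free; has maize, so not corn-free — no
G: has rye, so not gluten-free; has milk powder, so not vegan (and 1 more) — out
H: has bacon, so not vegan — out
I: has rye, so not gluten-free; has cashew, so not tree-nut-free — no
J: has soybean, so not soy-free — out

A, B, C, E, F, G, H, I, J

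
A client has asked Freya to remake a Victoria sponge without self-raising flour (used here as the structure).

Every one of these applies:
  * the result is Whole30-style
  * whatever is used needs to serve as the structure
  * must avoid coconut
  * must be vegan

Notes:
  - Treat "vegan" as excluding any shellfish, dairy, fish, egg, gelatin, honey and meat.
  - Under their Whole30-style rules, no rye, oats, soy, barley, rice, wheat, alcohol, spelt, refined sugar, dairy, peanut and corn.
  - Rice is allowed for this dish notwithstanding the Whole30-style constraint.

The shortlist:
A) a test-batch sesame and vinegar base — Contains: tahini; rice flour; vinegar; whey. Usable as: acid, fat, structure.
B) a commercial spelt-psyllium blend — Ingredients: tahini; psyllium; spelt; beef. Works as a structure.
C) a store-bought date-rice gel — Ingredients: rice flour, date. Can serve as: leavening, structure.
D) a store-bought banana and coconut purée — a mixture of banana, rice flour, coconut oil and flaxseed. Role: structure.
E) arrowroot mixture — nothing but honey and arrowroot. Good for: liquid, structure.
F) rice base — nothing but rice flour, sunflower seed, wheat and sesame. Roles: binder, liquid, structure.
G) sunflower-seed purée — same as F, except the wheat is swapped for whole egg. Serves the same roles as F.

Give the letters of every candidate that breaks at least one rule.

A, B, D, E, F, G

A: has whey, so not vegan; has whey, so not Whole30-style — no
B: has beef, so not vegan; has spelt, so not Whole30-style — no
C: rice is permitted under the Whole30-style carve-out; nothing else excluded — valid
D: has coconut oil, so not coconut-free — reject
E: has honey, so not vegan — reject
F: has wheat, so not Whole30-style — no
G: has whole egg, so not vegan — no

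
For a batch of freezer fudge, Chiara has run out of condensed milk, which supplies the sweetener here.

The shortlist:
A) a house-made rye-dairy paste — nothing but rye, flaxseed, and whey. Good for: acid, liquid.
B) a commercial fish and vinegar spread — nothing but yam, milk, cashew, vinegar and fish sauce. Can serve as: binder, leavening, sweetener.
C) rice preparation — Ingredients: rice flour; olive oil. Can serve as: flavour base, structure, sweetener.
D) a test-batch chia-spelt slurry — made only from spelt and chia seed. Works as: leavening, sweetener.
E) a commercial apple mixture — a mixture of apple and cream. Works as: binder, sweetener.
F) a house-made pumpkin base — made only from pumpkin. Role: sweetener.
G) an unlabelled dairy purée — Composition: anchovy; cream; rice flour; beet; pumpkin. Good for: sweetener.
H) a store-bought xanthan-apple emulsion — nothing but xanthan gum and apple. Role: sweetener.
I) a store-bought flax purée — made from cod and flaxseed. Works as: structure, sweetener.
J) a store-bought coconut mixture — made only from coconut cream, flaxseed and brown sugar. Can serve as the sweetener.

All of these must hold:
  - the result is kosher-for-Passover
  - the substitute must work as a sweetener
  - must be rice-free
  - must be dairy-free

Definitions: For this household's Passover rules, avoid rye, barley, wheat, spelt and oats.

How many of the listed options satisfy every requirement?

4

A: not usable as a sweetener; has rye, so not kosher-for-Passover (and 1 more) — out
B: has milk, so not dairy-free — reject
C: has rice flour, so not rice-free — no
D: has spelt, so not kosher-for-Passover — out
E: has cream, so not dairy-free — reject
F: nothing on the exclusion list — keep
G: has cream, so not dairy-free; has rice flour, so not rice-free — reject
H: works as a sweetener, no rice, kosher-for-Passover — keep
I: no dairy, no rice — OK
J: all constraints satisfied — OK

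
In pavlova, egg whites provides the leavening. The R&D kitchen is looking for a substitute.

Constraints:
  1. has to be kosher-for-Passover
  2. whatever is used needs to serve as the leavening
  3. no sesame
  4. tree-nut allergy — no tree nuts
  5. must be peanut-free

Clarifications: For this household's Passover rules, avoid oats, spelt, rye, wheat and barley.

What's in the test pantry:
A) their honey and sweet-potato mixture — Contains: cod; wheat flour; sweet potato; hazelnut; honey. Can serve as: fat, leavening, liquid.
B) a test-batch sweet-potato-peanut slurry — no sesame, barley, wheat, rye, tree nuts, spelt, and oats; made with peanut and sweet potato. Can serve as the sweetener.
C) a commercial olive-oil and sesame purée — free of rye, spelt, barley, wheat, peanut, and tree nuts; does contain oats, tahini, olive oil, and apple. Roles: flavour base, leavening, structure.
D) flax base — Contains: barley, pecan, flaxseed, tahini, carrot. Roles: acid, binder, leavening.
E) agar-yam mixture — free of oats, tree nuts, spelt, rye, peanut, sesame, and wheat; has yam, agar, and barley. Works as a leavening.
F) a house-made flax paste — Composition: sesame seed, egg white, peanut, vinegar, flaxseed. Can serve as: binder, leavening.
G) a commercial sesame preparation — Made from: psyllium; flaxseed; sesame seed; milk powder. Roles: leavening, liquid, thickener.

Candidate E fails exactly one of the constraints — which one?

usable as a leavening: satisfied
kosher-for-Passover: has barley — fails
peanut-free: satisfied
sesame-free: satisfied
tree-nut-free: satisfied

kosher-for-Passover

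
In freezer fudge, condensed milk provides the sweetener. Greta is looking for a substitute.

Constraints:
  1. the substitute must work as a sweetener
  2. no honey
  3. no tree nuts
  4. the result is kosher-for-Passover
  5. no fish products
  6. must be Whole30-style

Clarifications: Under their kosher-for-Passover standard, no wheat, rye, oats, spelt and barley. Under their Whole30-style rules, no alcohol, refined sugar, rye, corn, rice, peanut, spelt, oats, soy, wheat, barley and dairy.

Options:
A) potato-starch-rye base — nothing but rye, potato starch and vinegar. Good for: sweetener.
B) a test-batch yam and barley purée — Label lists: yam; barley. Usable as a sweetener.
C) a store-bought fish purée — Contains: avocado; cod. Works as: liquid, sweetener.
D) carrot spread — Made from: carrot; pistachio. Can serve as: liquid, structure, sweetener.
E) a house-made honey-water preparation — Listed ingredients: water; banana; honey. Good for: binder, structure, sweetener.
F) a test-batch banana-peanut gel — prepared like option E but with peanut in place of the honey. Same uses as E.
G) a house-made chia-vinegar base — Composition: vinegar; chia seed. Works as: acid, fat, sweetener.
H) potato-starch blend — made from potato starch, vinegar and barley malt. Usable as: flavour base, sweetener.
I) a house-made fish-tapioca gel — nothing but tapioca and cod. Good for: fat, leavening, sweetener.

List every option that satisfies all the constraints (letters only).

A: has rye, so not kosher-for-Passover; has rye, so not Whole30-style — reject
B: has barley, so not kosher-for-Passover; has barley, so not Whole30-style — reject
C: has cod, so not fish-free — reject
D: has pistachio, so not tree-nut-free — out
E: has honey, so not honey-free — no
F: has peanut, so not Whole30-style — reject
G: only chia seed and vinegar; none excluded — valid
H: has barley malt, so not kosher-for-Passover; has barley malt, so not Whole30-style — no
I: has cod, so not fish-free — reject

G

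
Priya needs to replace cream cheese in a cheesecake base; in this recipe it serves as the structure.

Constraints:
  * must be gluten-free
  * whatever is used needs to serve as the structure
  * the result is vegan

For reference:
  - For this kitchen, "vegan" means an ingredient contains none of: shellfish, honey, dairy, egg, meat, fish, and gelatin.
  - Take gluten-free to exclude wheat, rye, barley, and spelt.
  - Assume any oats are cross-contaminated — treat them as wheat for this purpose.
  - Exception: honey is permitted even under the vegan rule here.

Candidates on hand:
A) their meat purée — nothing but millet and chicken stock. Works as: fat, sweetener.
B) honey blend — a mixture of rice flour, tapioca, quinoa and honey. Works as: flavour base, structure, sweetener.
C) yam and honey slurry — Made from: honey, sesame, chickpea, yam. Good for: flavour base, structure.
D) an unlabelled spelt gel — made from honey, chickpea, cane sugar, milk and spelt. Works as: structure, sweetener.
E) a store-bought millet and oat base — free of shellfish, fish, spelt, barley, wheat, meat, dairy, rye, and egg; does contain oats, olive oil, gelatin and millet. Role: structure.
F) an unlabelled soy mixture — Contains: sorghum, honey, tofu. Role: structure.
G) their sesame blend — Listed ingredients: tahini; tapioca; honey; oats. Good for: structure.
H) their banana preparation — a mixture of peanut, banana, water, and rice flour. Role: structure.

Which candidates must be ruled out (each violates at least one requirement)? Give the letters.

A, D, E, G

A: not usable as a structure; has chicken stock, so not vegan — reject
B: honey is permitted under the vegan carve-out; nothing else excluded — valid
C: honey is permitted under the vegan carve-out; nothing else excluded — OK
D: has milk, so not vegan; has spelt, so not gluten-free — reject
E: has gelatin, so not vegan; has oats, so not gluten-free — reject
F: honey is permitted under the vegan carve-out; nothing else excluded — OK
G: has oats, so not gluten-free — no
H: gluten-free, vegan — valid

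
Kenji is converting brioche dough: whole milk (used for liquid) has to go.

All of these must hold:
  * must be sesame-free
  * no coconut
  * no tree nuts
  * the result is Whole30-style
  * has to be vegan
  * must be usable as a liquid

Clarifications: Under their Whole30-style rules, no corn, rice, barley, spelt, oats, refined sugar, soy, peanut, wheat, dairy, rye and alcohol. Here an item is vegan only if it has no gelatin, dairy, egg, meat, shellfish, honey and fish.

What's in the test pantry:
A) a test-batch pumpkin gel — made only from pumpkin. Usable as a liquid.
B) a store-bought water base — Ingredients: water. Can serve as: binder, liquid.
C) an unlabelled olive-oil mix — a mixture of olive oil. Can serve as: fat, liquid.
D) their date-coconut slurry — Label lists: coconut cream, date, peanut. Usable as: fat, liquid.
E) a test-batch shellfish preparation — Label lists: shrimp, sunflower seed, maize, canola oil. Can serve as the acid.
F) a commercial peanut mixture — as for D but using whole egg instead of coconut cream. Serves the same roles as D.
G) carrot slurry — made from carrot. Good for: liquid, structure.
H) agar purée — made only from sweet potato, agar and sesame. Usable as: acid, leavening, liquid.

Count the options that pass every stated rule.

4

A: only pumpkin; none excluded — OK
B: only water; none excluded — valid
C: works as a liquid, Whole30-style, no coconut — keep
D: has peanut, so not Whole30-style; has coconut cream, so not coconut-free — no
E: not usable as a liquid; has maize, so not Whole30-style (and 1 more) — out
F: has peanut, so not Whole30-style; has whole egg, so not vegan — reject
G: no tree nuts, no coconut — keep
H: has sesame, so not sesame-free — reject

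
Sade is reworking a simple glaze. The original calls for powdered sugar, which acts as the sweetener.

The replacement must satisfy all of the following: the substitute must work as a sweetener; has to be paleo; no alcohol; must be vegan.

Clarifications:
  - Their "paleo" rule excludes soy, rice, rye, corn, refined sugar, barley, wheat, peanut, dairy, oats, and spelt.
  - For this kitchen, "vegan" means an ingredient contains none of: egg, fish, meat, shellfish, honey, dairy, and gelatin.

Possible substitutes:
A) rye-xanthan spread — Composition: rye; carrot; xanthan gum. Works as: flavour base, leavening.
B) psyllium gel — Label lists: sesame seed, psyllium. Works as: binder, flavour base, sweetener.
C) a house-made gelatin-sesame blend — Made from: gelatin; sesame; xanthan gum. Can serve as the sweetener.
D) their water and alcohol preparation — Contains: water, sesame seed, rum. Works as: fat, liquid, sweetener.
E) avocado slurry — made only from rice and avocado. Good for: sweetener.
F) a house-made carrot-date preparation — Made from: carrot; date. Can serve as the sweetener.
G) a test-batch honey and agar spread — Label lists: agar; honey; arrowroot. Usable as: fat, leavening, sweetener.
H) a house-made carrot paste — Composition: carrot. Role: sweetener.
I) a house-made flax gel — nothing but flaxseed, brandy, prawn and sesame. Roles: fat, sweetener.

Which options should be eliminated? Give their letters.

A, C, D, E, G, I

A: not usable as a sweetener; has rye, so not paleo — no
B: nothing on the exclusion list — valid
C: has gelatin, so not vegan — no
D: has rum, so not alcohol-free — out
E: has rice, so not paleo — out
F: every rule checks out — keep
G: has honey, so not vegan — reject
H: all constraints satisfied — OK
I: has prawn, so not vegan; has brandy, so not alcohol-free — reject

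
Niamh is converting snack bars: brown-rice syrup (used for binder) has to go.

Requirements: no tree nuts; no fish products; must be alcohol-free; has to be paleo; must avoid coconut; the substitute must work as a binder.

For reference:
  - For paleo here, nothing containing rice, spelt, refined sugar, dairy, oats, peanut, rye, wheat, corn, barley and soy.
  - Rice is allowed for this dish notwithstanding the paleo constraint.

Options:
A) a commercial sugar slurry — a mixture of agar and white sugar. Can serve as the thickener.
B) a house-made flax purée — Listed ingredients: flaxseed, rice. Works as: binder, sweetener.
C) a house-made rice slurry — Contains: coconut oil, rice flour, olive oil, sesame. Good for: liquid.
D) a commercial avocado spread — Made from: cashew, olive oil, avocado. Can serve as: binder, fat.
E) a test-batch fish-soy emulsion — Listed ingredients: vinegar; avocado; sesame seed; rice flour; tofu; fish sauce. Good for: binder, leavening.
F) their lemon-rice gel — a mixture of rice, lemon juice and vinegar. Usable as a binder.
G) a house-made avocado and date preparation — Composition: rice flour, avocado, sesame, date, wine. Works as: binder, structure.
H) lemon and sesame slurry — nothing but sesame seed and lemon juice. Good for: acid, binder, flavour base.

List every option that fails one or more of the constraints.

A, C, D, E, G

A: not usable as a binder; has white sugar, so not paleo — out
B: rice is permitted under the paleo carve-out; nothing else excluded — keep
C: not usable as a binder; has coconut oil, so not coconut-free — out
D: has cashew, so not tree-nut-free — reject
E: has tofu, so not paleo; has fish sauce, so not fish-free — no
F: rice is permitted under the paleo carve-out; nothing else excluded — keep
G: has wine, so not alcohol-free — reject
H: only sesame seed and lemon juice; none excluded — OK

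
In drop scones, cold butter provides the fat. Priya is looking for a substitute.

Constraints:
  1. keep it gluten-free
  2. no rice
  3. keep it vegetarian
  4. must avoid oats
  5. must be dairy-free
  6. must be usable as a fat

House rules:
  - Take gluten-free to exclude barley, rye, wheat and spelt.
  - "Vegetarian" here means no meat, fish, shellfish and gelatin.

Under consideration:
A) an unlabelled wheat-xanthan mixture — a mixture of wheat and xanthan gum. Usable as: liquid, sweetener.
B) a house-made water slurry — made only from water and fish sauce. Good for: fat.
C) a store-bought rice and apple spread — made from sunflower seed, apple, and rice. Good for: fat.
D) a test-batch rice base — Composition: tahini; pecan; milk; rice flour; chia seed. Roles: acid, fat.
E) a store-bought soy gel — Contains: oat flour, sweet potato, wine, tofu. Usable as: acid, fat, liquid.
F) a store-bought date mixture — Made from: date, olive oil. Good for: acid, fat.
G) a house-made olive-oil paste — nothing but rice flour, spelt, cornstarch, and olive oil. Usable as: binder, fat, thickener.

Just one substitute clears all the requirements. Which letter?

F

A: not usable as a fat; has wheat, so not gluten-free — reject
B: has fish sauce, so not vegetarian — no
C: has rice, so not rice-free — out
D: has rice flour, so not rice-free; has milk, so not dairy-free — no
E: has oat flour, so not oat-free — reject
F: only olive oil and date; none excluded — keep
G: has spelt, so not gluten-free; has rice flour, so not rice-free — reject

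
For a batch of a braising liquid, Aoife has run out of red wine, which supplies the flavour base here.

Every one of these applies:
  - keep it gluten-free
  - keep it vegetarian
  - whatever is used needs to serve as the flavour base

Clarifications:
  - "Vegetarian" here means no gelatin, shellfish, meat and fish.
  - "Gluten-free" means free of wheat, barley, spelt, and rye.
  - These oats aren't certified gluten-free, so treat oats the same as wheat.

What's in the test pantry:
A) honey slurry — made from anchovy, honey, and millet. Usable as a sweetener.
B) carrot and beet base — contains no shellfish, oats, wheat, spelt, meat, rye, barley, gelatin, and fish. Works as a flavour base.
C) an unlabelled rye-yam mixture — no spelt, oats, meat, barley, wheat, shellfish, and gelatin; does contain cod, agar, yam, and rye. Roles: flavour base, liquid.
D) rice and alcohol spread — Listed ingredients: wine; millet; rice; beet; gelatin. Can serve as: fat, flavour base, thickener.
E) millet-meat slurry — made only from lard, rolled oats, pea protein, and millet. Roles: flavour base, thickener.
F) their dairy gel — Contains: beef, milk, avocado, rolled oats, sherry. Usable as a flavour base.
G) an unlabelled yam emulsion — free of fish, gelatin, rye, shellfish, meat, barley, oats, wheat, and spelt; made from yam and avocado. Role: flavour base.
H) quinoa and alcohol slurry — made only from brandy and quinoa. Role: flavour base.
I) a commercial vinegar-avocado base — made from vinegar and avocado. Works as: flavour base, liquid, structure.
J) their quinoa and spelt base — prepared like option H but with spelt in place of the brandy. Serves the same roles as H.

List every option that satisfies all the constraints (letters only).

A: not usable as a flavour base; has anchovy, so not vegetarian — no
B: every rule checks out — OK
C: has cod, so not vegetarian; has rye, so not gluten-free — no
D: has gelatin, so not vegetarian — out
E: has lard, so not vegetarian; has rolled oats, so not gluten-free — no
F: has beef, so not vegetarian; has rolled oats, so not gluten-free — out
G: works as a flavour base, gluten-free, vegetarian — valid
H: every rule checks out — keep
I: only vinegar and avocado; none excluded — valid
J: has spelt, so not gluten-free — reject

B, G, H, I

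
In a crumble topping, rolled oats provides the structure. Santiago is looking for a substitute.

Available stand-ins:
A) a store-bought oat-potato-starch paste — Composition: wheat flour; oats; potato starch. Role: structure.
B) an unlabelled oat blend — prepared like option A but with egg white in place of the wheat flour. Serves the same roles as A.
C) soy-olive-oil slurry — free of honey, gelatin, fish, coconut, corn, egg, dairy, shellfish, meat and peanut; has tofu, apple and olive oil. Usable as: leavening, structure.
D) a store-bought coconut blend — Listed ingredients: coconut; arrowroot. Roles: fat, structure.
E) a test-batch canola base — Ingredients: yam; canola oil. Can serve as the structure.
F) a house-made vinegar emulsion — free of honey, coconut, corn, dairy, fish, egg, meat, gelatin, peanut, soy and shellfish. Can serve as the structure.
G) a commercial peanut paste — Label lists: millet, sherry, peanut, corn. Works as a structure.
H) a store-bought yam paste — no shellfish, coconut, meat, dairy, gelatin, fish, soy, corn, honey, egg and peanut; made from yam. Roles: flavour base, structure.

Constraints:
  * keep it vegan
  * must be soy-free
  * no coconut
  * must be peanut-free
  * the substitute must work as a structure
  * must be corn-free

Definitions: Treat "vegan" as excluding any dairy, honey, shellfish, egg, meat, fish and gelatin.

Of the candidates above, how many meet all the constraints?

4

A: no soy, no peanut — keep
B: has egg white, so not vegan — out
C: has tofu, so not soy-free — out
D: has coconut, so not coconut-free — out
E: all constraints satisfied — keep
F: nothing on the exclusion list — keep
G: has peanut, so not peanut-free; has corn, so not corn-free — reject
H: no peanut, no corn — OK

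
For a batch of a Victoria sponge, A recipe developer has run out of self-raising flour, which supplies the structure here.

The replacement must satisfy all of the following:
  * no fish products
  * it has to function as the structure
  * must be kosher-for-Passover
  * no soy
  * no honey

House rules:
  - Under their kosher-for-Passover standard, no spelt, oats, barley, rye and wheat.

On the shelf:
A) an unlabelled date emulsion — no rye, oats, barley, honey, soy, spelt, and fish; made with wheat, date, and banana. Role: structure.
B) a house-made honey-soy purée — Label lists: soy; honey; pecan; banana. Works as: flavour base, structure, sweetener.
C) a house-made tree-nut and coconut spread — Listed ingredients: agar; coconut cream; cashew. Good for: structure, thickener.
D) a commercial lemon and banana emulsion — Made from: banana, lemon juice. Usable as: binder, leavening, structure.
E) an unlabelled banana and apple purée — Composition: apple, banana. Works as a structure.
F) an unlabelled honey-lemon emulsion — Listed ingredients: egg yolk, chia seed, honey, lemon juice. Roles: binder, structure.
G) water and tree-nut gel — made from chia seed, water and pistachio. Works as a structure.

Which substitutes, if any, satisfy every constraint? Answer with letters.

C, D, E, G

A: has wheat, so not kosher-for-Passover — no
B: has soy, so not soy-free; has honey, so not honey-free — reject
C: nothing on the exclusion list — OK
D: works as a structure, no fish, no honey — valid
E: every rule checks out — OK
F: has honey, so not honey-free — reject
G: every rule checks out — OK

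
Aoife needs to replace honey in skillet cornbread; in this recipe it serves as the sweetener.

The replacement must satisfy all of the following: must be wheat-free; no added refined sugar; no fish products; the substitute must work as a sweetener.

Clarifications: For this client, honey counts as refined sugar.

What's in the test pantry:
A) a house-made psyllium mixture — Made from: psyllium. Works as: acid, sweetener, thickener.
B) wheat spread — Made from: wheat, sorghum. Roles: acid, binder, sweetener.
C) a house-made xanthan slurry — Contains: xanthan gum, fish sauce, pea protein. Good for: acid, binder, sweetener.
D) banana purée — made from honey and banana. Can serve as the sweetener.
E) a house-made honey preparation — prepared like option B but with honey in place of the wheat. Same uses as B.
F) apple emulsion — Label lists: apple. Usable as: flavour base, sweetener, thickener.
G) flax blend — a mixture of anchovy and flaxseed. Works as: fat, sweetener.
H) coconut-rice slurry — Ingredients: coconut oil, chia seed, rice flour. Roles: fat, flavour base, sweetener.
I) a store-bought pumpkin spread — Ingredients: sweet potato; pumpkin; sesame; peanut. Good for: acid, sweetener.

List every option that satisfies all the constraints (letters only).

A, F, H, I

A: no-added-sugar, no wheat — valid
B: has wheat, so not wheat-free — out
C: has fish sauce, so not fish-free — reject
D: has honey, so not no-added-sugar — no
E: has honey, so not no-added-sugar — out
F: only apple; none excluded — keep
G: has anchovy, so not fish-free — reject
H: only coconut oil, rice flour and chia seed; none excluded — OK
I: no wheat, no-added-sugar — valid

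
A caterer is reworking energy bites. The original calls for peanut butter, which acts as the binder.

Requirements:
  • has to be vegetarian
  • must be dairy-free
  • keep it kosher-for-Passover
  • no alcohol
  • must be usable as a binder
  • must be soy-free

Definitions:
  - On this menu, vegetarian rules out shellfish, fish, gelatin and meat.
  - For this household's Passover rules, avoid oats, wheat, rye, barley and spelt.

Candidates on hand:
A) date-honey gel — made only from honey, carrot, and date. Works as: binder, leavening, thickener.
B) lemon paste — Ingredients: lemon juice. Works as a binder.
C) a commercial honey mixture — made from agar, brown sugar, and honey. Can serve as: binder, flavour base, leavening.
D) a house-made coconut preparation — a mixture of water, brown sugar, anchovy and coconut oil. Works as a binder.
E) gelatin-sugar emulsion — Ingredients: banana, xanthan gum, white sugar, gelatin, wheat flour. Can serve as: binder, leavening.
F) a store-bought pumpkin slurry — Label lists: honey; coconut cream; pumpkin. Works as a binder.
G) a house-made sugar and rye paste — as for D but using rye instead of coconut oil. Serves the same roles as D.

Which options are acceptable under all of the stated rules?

A: only honey, carrot and date; none excluded — OK
B: only lemon juice; none excluded — OK
C: every rule checks out — keep
D: has anchovy, so not vegetarian — reject
E: has gelatin, so not vegetarian; has wheat flour, so not kosher-for-Passover — out
F: kosher-for-Passover, vegetarian — keep
G: has anchovy, so not vegetarian; has rye, so not kosher-for-Passover — out

A, B, C, F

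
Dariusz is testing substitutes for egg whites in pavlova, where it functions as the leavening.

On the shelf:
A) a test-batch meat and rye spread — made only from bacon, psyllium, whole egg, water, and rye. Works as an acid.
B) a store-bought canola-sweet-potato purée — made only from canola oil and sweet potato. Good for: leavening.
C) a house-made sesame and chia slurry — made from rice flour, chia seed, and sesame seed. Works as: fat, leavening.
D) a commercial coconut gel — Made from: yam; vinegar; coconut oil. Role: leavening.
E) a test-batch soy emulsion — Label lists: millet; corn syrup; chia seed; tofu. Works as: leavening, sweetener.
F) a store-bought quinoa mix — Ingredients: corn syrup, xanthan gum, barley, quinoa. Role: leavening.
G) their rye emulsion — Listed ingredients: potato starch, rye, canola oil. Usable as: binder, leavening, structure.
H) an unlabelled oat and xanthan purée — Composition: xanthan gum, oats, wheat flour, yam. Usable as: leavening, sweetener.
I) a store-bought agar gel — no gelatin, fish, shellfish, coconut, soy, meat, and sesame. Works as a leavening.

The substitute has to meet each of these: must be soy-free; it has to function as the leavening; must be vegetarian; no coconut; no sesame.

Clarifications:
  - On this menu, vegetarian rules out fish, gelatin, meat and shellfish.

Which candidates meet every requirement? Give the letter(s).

A: not usable as a leavening; has bacon, so not vegetarian — out
B: no sesame, no soy — OK
C: has sesame seed, so not sesame-free — no
D: has coconut oil, so not coconut-free — out
E: has tofu, so not soy-free — out
F: nothing on the exclusion list — OK
G: only rye, potato starch, and canola oil; none excluded — OK
H: oats and wheat flour etc. — none of it excluded — valid
I: no sesame, no coconut — valid

B, F, G, H, I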